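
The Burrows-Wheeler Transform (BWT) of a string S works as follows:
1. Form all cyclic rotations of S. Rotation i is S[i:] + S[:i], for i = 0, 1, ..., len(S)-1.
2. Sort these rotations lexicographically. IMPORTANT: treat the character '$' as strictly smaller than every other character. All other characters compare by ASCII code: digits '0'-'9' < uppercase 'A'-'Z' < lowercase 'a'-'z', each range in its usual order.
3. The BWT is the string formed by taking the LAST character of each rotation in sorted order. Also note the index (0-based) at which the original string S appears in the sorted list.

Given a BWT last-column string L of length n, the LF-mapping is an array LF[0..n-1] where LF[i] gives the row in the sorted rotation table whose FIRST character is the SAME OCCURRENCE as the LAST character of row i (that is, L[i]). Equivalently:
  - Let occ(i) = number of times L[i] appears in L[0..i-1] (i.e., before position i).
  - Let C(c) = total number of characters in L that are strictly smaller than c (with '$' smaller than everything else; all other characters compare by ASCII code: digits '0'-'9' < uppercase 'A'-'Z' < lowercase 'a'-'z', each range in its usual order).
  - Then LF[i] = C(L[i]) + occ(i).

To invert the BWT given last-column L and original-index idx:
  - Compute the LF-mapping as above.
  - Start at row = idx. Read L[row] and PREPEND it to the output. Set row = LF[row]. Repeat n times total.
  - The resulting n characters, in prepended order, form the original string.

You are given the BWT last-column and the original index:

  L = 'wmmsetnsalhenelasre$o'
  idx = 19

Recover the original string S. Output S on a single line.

LF mapping: 20 10 11 16 3 19 12 17 1 8 7 4 13 5 9 2 18 15 6 0 14
Walk LF starting at row 19, prepending L[row]:
  step 1: row=19, L[19]='$', prepend. Next row=LF[19]=0
  step 2: row=0, L[0]='w', prepend. Next row=LF[0]=20
  step 3: row=20, L[20]='o', prepend. Next row=LF[20]=14
  step 4: row=14, L[14]='l', prepend. Next row=LF[14]=9
  step 5: row=9, L[9]='l', prepend. Next row=LF[9]=8
  step 6: row=8, L[8]='a', prepend. Next row=LF[8]=1
  step 7: row=1, L[1]='m', prepend. Next row=LF[1]=10
  step 8: row=10, L[10]='h', prepend. Next row=LF[10]=7
  step 9: row=7, L[7]='s', prepend. Next row=LF[7]=17
  step 10: row=17, L[17]='r', prepend. Next row=LF[17]=15
  step 11: row=15, L[15]='a', prepend. Next row=LF[15]=2
  step 12: row=2, L[2]='m', prepend. Next row=LF[2]=11
  step 13: row=11, L[11]='e', prepend. Next row=LF[11]=4
  step 14: row=4, L[4]='e', prepend. Next row=LF[4]=3
  step 15: row=3, L[3]='s', prepend. Next row=LF[3]=16
  step 16: row=16, L[16]='s', prepend. Next row=LF[16]=18
  step 17: row=18, L[18]='e', prepend. Next row=LF[18]=6
  step 18: row=6, L[6]='n', prepend. Next row=LF[6]=12
  step 19: row=12, L[12]='n', prepend. Next row=LF[12]=13
  step 20: row=13, L[13]='e', prepend. Next row=LF[13]=5
  step 21: row=5, L[5]='t', prepend. Next row=LF[5]=19
Reversed output: tennesseemarshmallow$

Answer: tennesseemarshmallow$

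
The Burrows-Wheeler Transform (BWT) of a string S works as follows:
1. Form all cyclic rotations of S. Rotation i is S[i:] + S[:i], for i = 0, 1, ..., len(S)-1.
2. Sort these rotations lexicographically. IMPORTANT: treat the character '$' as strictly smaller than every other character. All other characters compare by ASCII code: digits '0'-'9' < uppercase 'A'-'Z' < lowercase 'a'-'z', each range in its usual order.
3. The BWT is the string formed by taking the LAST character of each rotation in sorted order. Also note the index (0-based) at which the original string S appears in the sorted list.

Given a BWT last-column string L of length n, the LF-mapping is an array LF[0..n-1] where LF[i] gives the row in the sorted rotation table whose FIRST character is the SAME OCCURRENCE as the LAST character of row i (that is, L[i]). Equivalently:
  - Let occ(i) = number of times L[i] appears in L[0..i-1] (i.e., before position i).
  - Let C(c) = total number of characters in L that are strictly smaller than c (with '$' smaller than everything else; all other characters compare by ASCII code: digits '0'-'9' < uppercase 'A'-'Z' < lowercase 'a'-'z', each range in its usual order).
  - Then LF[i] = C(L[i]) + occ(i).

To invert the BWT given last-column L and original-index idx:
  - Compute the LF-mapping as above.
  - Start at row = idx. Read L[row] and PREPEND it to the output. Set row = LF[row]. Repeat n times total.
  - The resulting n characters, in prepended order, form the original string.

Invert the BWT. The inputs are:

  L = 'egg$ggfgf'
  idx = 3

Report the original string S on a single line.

Answer: fgggfgge$

Derivation:
LF mapping: 1 4 5 0 6 7 2 8 3
Walk LF starting at row 3, prepending L[row]:
  step 1: row=3, L[3]='$', prepend. Next row=LF[3]=0
  step 2: row=0, L[0]='e', prepend. Next row=LF[0]=1
  step 3: row=1, L[1]='g', prepend. Next row=LF[1]=4
  step 4: row=4, L[4]='g', prepend. Next row=LF[4]=6
  step 5: row=6, L[6]='f', prepend. Next row=LF[6]=2
  step 6: row=2, L[2]='g', prepend. Next row=LF[2]=5
  step 7: row=5, L[5]='g', prepend. Next row=LF[5]=7
  step 8: row=7, L[7]='g', prepend. Next row=LF[7]=8
  step 9: row=8, L[8]='f', prepend. Next row=LF[8]=3
Reversed output: fgggfgge$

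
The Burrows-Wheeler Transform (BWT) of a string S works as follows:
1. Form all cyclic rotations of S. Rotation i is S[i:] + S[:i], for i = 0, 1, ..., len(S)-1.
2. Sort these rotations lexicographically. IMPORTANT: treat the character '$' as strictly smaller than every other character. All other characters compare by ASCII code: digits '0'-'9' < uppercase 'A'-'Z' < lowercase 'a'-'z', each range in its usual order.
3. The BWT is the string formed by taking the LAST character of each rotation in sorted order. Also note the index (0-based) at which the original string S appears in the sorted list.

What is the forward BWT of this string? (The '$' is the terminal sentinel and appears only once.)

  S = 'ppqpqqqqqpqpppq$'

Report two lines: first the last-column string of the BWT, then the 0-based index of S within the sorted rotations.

Answer: qqp$pqpqppqpqqqp
3

Derivation:
All 16 rotations (rotation i = S[i:]+S[:i]):
  rot[0] = ppqpqqqqqpqpppq$
  rot[1] = pqpqqqqqpqpppq$p
  rot[2] = qpqqqqqpqpppq$pp
  rot[3] = pqqqqqpqpppq$ppq
  rot[4] = qqqqqpqpppq$ppqp
  rot[5] = qqqqpqpppq$ppqpq
  rot[6] = qqqpqpppq$ppqpqq
  rot[7] = qqpqpppq$ppqpqqq
  rot[8] = qpqpppq$ppqpqqqq
  rot[9] = pqpppq$ppqpqqqqq
  rot[10] = qpppq$ppqpqqqqqp
  rot[11] = pppq$ppqpqqqqqpq
  rot[12] = ppq$ppqpqqqqqpqp
  rot[13] = pq$ppqpqqqqqpqpp
  rot[14] = q$ppqpqqqqqpqppp
  rot[15] = $ppqpqqqqqpqpppq
Sorted (with $ < everything):
  sorted[0] = $ppqpqqqqqpqpppq  (last char: 'q')
  sorted[1] = pppq$ppqpqqqqqpq  (last char: 'q')
  sorted[2] = ppq$ppqpqqqqqpqp  (last char: 'p')
  sorted[3] = ppqpqqqqqpqpppq$  (last char: '$')
  sorted[4] = pq$ppqpqqqqqpqpp  (last char: 'p')
  sorted[5] = pqpppq$ppqpqqqqq  (last char: 'q')
  sorted[6] = pqpqqqqqpqpppq$p  (last char: 'p')
  sorted[7] = pqqqqqpqpppq$ppq  (last char: 'q')
  sorted[8] = q$ppqpqqqqqpqppp  (last char: 'p')
  sorted[9] = qpppq$ppqpqqqqqp  (last char: 'p')
  sorted[10] = qpqpppq$ppqpqqqq  (last char: 'q')
  sorted[11] = qpqqqqqpqpppq$pp  (last char: 'p')
  sorted[12] = qqpqpppq$ppqpqqq  (last char: 'q')
  sorted[13] = qqqpqpppq$ppqpqq  (last char: 'q')
  sorted[14] = qqqqpqpppq$ppqpq  (last char: 'q')
  sorted[15] = qqqqqpqpppq$ppqp  (last char: 'p')
Last column: qqp$pqpqppqpqqqp
Original string S is at sorted index 3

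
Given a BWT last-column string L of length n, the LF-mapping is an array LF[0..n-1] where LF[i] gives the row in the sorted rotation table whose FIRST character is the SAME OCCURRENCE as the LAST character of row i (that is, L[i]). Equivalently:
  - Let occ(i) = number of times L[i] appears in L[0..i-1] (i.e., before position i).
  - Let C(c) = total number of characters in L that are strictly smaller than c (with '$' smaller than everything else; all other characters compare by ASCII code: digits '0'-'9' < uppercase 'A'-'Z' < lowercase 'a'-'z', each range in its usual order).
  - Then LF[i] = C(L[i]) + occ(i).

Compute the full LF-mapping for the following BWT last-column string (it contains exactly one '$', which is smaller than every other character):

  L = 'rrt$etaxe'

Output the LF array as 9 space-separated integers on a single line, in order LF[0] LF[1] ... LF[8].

Char counts: '$':1, 'a':1, 'e':2, 'r':2, 't':2, 'x':1
C (first-col start): C('$')=0, C('a')=1, C('e')=2, C('r')=4, C('t')=6, C('x')=8
L[0]='r': occ=0, LF[0]=C('r')+0=4+0=4
L[1]='r': occ=1, LF[1]=C('r')+1=4+1=5
L[2]='t': occ=0, LF[2]=C('t')+0=6+0=6
L[3]='$': occ=0, LF[3]=C('$')+0=0+0=0
L[4]='e': occ=0, LF[4]=C('e')+0=2+0=2
L[5]='t': occ=1, LF[5]=C('t')+1=6+1=7
L[6]='a': occ=0, LF[6]=C('a')+0=1+0=1
L[7]='x': occ=0, LF[7]=C('x')+0=8+0=8
L[8]='e': occ=1, LF[8]=C('e')+1=2+1=3

Answer: 4 5 6 0 2 7 1 8 3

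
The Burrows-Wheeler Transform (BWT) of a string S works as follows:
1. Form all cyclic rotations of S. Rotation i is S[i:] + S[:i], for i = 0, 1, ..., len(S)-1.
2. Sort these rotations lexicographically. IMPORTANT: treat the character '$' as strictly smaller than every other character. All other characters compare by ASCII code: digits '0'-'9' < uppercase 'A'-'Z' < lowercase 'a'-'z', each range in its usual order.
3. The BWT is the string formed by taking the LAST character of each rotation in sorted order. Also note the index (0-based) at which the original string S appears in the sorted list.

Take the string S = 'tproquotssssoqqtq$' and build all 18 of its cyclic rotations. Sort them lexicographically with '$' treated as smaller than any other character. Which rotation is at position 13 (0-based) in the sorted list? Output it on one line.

Answer: ssssoqqtq$tproquot

Derivation:
All 18 rotations (rotation i = S[i:]+S[:i]):
  rot[0] = tproquotssssoqqtq$
  rot[1] = proquotssssoqqtq$t
  rot[2] = roquotssssoqqtq$tp
  rot[3] = oquotssssoqqtq$tpr
  rot[4] = quotssssoqqtq$tpro
  rot[5] = uotssssoqqtq$tproq
  rot[6] = otssssoqqtq$tproqu
  rot[7] = tssssoqqtq$tproquo
  rot[8] = ssssoqqtq$tproquot
  rot[9] = sssoqqtq$tproquots
  rot[10] = ssoqqtq$tproquotss
  rot[11] = soqqtq$tproquotsss
  rot[12] = oqqtq$tproquotssss
  rot[13] = qqtq$tproquotsssso
  rot[14] = qtq$tproquotssssoq
  rot[15] = tq$tproquotssssoqq
  rot[16] = q$tproquotssssoqqt
  rot[17] = $tproquotssssoqqtq
Sorted (with $ < everything):
  sorted[0] = $tproquotssssoqqtq
  sorted[1] = oqqtq$tproquotssss
  sorted[2] = oquotssssoqqtq$tpr
  sorted[3] = otssssoqqtq$tproqu
  sorted[4] = proquotssssoqqtq$t
  sorted[5] = q$tproquotssssoqqt
  sorted[6] = qqtq$tproquotsssso
  sorted[7] = qtq$tproquotssssoq
  sorted[8] = quotssssoqqtq$tpro
  sorted[9] = roquotssssoqqtq$tp
  sorted[10] = soqqtq$tproquotsss
  sorted[11] = ssoqqtq$tproquotss
  sorted[12] = sssoqqtq$tproquots
  sorted[13] = ssssoqqtq$tproquot
  sorted[14] = tproquotssssoqqtq$
  sorted[15] = tq$tproquotssssoqq
  sorted[16] = tssssoqqtq$tproquo
  sorted[17] = uotssssoqqtq$tproq
sorted[13] = ssssoqqtq$tproquot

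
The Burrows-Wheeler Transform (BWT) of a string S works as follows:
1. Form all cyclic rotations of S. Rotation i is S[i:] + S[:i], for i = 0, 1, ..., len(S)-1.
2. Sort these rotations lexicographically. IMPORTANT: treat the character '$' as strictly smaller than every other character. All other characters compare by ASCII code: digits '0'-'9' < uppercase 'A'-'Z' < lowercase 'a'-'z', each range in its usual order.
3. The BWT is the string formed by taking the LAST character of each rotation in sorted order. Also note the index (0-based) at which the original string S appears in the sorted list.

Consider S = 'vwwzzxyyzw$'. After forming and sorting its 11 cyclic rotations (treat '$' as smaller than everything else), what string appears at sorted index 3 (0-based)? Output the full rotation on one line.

All 11 rotations (rotation i = S[i:]+S[:i]):
  rot[0] = vwwzzxyyzw$
  rot[1] = wwzzxyyzw$v
  rot[2] = wzzxyyzw$vw
  rot[3] = zzxyyzw$vww
  rot[4] = zxyyzw$vwwz
  rot[5] = xyyzw$vwwzz
  rot[6] = yyzw$vwwzzx
  rot[7] = yzw$vwwzzxy
  rot[8] = zw$vwwzzxyy
  rot[9] = w$vwwzzxyyz
  rot[10] = $vwwzzxyyzw
Sorted (with $ < everything):
  sorted[0] = $vwwzzxyyzw
  sorted[1] = vwwzzxyyzw$
  sorted[2] = w$vwwzzxyyz
  sorted[3] = wwzzxyyzw$v
  sorted[4] = wzzxyyzw$vw
  sorted[5] = xyyzw$vwwzz
  sorted[6] = yyzw$vwwzzx
  sorted[7] = yzw$vwwzzxy
  sorted[8] = zw$vwwzzxyy
  sorted[9] = zxyyzw$vwwz
  sorted[10] = zzxyyzw$vww
sorted[3] = wwzzxyyzw$v

Answer: wwzzxyyzw$v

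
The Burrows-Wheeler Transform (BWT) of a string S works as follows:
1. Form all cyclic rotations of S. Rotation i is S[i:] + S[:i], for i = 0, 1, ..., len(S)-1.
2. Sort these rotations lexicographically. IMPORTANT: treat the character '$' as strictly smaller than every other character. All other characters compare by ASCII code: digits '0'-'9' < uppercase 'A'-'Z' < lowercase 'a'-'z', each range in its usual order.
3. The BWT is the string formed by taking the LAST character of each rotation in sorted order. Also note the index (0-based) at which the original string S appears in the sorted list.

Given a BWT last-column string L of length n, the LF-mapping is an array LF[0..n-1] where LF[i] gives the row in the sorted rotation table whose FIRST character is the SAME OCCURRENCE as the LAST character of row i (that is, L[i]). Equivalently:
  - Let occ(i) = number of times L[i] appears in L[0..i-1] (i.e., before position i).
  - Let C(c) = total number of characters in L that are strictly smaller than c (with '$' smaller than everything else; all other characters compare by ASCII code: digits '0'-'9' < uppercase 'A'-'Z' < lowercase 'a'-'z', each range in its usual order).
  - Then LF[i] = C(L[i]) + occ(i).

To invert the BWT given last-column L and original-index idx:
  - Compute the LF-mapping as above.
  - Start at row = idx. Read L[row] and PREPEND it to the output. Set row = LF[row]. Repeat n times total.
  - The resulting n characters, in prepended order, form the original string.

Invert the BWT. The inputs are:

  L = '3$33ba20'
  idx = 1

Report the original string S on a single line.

Answer: 0b32a33$

Derivation:
LF mapping: 3 0 4 5 7 6 2 1
Walk LF starting at row 1, prepending L[row]:
  step 1: row=1, L[1]='$', prepend. Next row=LF[1]=0
  step 2: row=0, L[0]='3', prepend. Next row=LF[0]=3
  step 3: row=3, L[3]='3', prepend. Next row=LF[3]=5
  step 4: row=5, L[5]='a', prepend. Next row=LF[5]=6
  step 5: row=6, L[6]='2', prepend. Next row=LF[6]=2
  step 6: row=2, L[2]='3', prepend. Next row=LF[2]=4
  step 7: row=4, L[4]='b', prepend. Next row=LF[4]=7
  step 8: row=7, L[7]='0', prepend. Next row=LF[7]=1
Reversed output: 0b32a33$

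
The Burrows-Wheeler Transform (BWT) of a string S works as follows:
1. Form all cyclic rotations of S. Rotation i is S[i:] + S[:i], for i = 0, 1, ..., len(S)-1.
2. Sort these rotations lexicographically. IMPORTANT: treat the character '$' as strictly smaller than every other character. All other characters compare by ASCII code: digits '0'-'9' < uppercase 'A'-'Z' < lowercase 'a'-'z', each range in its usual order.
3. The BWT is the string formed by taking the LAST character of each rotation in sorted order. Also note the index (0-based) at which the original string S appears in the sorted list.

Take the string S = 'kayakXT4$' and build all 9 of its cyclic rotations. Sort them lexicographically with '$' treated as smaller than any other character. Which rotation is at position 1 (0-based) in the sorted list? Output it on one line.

All 9 rotations (rotation i = S[i:]+S[:i]):
  rot[0] = kayakXT4$
  rot[1] = ayakXT4$k
  rot[2] = yakXT4$ka
  rot[3] = akXT4$kay
  rot[4] = kXT4$kaya
  rot[5] = XT4$kayak
  rot[6] = T4$kayakX
  rot[7] = 4$kayakXT
  rot[8] = $kayakXT4
Sorted (with $ < everything):
  sorted[0] = $kayakXT4
  sorted[1] = 4$kayakXT
  sorted[2] = T4$kayakX
  sorted[3] = XT4$kayak
  sorted[4] = akXT4$kay
  sorted[5] = ayakXT4$k
  sorted[6] = kXT4$kaya
  sorted[7] = kayakXT4$
  sorted[8] = yakXT4$ka
sorted[1] = 4$kayakXT

Answer: 4$kayakXT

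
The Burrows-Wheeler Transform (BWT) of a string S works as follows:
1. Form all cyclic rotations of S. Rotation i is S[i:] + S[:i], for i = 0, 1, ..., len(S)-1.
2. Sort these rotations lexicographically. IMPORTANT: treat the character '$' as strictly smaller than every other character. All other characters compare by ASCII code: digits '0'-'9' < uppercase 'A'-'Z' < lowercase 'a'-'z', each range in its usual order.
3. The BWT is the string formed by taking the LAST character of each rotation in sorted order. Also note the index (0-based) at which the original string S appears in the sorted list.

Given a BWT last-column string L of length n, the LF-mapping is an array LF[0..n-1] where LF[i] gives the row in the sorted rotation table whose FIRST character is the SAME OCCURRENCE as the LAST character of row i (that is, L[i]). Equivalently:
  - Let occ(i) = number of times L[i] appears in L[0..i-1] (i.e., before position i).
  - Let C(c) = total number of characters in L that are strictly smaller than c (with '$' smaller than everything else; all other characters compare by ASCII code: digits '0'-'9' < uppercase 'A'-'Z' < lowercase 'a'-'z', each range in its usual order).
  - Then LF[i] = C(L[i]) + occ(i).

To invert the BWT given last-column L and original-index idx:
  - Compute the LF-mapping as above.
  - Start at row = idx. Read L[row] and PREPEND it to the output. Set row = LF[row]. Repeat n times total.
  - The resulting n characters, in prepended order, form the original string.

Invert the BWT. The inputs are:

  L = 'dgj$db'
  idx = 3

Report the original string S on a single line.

LF mapping: 2 4 5 0 3 1
Walk LF starting at row 3, prepending L[row]:
  step 1: row=3, L[3]='$', prepend. Next row=LF[3]=0
  step 2: row=0, L[0]='d', prepend. Next row=LF[0]=2
  step 3: row=2, L[2]='j', prepend. Next row=LF[2]=5
  step 4: row=5, L[5]='b', prepend. Next row=LF[5]=1
  step 5: row=1, L[1]='g', prepend. Next row=LF[1]=4
  step 6: row=4, L[4]='d', prepend. Next row=LF[4]=3
Reversed output: dgbjd$

Answer: dgbjd$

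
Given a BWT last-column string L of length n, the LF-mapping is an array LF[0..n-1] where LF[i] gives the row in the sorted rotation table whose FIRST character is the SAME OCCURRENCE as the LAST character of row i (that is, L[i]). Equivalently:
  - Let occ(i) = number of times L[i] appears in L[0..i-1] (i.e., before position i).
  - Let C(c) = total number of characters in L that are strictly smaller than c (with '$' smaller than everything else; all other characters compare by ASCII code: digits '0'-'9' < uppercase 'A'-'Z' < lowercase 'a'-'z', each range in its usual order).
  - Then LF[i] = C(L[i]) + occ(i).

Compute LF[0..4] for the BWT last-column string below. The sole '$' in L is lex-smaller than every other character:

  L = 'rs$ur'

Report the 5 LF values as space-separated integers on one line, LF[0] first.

Answer: 1 3 0 4 2

Derivation:
Char counts: '$':1, 'r':2, 's':1, 'u':1
C (first-col start): C('$')=0, C('r')=1, C('s')=3, C('u')=4
L[0]='r': occ=0, LF[0]=C('r')+0=1+0=1
L[1]='s': occ=0, LF[1]=C('s')+0=3+0=3
L[2]='$': occ=0, LF[2]=C('$')+0=0+0=0
L[3]='u': occ=0, LF[3]=C('u')+0=4+0=4
L[4]='r': occ=1, LF[4]=C('r')+1=1+1=2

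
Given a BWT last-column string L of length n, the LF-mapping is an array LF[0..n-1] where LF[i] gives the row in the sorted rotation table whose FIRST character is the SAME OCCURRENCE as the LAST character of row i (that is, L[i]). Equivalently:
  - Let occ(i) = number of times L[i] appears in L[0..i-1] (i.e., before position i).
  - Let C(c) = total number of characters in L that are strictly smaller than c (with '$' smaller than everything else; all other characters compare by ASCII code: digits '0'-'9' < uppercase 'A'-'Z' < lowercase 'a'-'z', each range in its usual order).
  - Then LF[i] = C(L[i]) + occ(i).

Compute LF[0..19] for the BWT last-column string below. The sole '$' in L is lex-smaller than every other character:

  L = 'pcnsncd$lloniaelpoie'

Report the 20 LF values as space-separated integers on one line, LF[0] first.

Answer: 17 2 12 19 13 3 4 0 9 10 15 14 7 1 5 11 18 16 8 6

Derivation:
Char counts: '$':1, 'a':1, 'c':2, 'd':1, 'e':2, 'i':2, 'l':3, 'n':3, 'o':2, 'p':2, 's':1
C (first-col start): C('$')=0, C('a')=1, C('c')=2, C('d')=4, C('e')=5, C('i')=7, C('l')=9, C('n')=12, C('o')=15, C('p')=17, C('s')=19
L[0]='p': occ=0, LF[0]=C('p')+0=17+0=17
L[1]='c': occ=0, LF[1]=C('c')+0=2+0=2
L[2]='n': occ=0, LF[2]=C('n')+0=12+0=12
L[3]='s': occ=0, LF[3]=C('s')+0=19+0=19
L[4]='n': occ=1, LF[4]=C('n')+1=12+1=13
L[5]='c': occ=1, LF[5]=C('c')+1=2+1=3
L[6]='d': occ=0, LF[6]=C('d')+0=4+0=4
L[7]='$': occ=0, LF[7]=C('$')+0=0+0=0
L[8]='l': occ=0, LF[8]=C('l')+0=9+0=9
L[9]='l': occ=1, LF[9]=C('l')+1=9+1=10
L[10]='o': occ=0, LF[10]=C('o')+0=15+0=15
L[11]='n': occ=2, LF[11]=C('n')+2=12+2=14
L[12]='i': occ=0, LF[12]=C('i')+0=7+0=7
L[13]='a': occ=0, LF[13]=C('a')+0=1+0=1
L[14]='e': occ=0, LF[14]=C('e')+0=5+0=5
L[15]='l': occ=2, LF[15]=C('l')+2=9+2=11
L[16]='p': occ=1, LF[16]=C('p')+1=17+1=18
L[17]='o': occ=1, LF[17]=C('o')+1=15+1=16
L[18]='i': occ=1, LF[18]=C('i')+1=7+1=8
L[19]='e': occ=1, LF[19]=C('e')+1=5+1=6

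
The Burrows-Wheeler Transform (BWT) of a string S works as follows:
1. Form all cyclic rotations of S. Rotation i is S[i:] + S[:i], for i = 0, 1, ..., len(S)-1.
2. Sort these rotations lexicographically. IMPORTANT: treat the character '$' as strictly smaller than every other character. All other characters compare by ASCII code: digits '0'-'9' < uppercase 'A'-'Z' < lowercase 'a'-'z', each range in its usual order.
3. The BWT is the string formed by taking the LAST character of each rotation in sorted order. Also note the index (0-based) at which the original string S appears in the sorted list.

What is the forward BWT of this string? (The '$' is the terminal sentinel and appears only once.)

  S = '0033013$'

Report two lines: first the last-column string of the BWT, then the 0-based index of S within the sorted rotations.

All 8 rotations (rotation i = S[i:]+S[:i]):
  rot[0] = 0033013$
  rot[1] = 033013$0
  rot[2] = 33013$00
  rot[3] = 3013$003
  rot[4] = 013$0033
  rot[5] = 13$00330
  rot[6] = 3$003301
  rot[7] = $0033013
Sorted (with $ < everything):
  sorted[0] = $0033013  (last char: '3')
  sorted[1] = 0033013$  (last char: '$')
  sorted[2] = 013$0033  (last char: '3')
  sorted[3] = 033013$0  (last char: '0')
  sorted[4] = 13$00330  (last char: '0')
  sorted[5] = 3$003301  (last char: '1')
  sorted[6] = 3013$003  (last char: '3')
  sorted[7] = 33013$00  (last char: '0')
Last column: 3$300130
Original string S is at sorted index 1

Answer: 3$300130
1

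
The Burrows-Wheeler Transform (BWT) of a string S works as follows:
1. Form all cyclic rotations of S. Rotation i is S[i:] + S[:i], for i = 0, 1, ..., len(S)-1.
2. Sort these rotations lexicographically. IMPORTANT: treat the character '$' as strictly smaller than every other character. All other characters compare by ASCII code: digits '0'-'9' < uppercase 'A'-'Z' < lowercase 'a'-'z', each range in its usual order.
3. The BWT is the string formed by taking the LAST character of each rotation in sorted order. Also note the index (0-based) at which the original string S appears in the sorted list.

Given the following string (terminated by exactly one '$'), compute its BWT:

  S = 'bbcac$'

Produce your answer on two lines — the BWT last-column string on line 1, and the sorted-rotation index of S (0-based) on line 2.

All 6 rotations (rotation i = S[i:]+S[:i]):
  rot[0] = bbcac$
  rot[1] = bcac$b
  rot[2] = cac$bb
  rot[3] = ac$bbc
  rot[4] = c$bbca
  rot[5] = $bbcac
Sorted (with $ < everything):
  sorted[0] = $bbcac  (last char: 'c')
  sorted[1] = ac$bbc  (last char: 'c')
  sorted[2] = bbcac$  (last char: '$')
  sorted[3] = bcac$b  (last char: 'b')
  sorted[4] = c$bbca  (last char: 'a')
  sorted[5] = cac$bb  (last char: 'b')
Last column: cc$bab
Original string S is at sorted index 2

Answer: cc$bab
2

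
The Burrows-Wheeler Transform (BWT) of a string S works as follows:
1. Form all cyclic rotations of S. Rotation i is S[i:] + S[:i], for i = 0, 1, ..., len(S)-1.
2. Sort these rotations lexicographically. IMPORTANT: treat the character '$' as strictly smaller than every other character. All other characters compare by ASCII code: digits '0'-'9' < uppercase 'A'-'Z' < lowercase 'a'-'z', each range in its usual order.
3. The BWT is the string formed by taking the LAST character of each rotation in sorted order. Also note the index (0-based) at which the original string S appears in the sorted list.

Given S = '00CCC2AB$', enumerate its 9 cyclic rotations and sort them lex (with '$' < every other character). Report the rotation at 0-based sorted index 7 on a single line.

Answer: CC2AB$00C

Derivation:
All 9 rotations (rotation i = S[i:]+S[:i]):
  rot[0] = 00CCC2AB$
  rot[1] = 0CCC2AB$0
  rot[2] = CCC2AB$00
  rot[3] = CC2AB$00C
  rot[4] = C2AB$00CC
  rot[5] = 2AB$00CCC
  rot[6] = AB$00CCC2
  rot[7] = B$00CCC2A
  rot[8] = $00CCC2AB
Sorted (with $ < everything):
  sorted[0] = $00CCC2AB
  sorted[1] = 00CCC2AB$
  sorted[2] = 0CCC2AB$0
  sorted[3] = 2AB$00CCC
  sorted[4] = AB$00CCC2
  sorted[5] = B$00CCC2A
  sorted[6] = C2AB$00CC
  sorted[7] = CC2AB$00C
  sorted[8] = CCC2AB$00
sorted[7] = CC2AB$00C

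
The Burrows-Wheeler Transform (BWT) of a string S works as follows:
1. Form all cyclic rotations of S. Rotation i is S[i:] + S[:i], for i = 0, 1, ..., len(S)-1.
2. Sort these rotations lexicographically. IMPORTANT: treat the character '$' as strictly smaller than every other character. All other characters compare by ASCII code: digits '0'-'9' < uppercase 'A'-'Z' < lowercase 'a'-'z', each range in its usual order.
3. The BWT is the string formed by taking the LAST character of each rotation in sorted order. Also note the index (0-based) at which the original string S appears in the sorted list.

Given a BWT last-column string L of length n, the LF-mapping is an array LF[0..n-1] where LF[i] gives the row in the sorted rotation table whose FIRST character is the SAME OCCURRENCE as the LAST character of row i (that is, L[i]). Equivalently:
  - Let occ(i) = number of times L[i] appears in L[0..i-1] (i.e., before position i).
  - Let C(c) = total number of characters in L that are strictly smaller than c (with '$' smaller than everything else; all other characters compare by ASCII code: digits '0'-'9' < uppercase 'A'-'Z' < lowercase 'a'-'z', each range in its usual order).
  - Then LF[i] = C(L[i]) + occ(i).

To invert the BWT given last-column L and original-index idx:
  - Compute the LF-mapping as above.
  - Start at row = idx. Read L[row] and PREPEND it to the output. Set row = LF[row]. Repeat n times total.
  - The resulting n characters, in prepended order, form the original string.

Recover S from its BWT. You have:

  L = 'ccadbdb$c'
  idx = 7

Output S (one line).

Answer: dbcdcabc$

Derivation:
LF mapping: 4 5 1 7 2 8 3 0 6
Walk LF starting at row 7, prepending L[row]:
  step 1: row=7, L[7]='$', prepend. Next row=LF[7]=0
  step 2: row=0, L[0]='c', prepend. Next row=LF[0]=4
  step 3: row=4, L[4]='b', prepend. Next row=LF[4]=2
  step 4: row=2, L[2]='a', prepend. Next row=LF[2]=1
  step 5: row=1, L[1]='c', prepend. Next row=LF[1]=5
  step 6: row=5, L[5]='d', prepend. Next row=LF[5]=8
  step 7: row=8, L[8]='c', prepend. Next row=LF[8]=6
  step 8: row=6, L[6]='b', prepend. Next row=LF[6]=3
  step 9: row=3, L[3]='d', prepend. Next row=LF[3]=7
Reversed output: dbcdcabc$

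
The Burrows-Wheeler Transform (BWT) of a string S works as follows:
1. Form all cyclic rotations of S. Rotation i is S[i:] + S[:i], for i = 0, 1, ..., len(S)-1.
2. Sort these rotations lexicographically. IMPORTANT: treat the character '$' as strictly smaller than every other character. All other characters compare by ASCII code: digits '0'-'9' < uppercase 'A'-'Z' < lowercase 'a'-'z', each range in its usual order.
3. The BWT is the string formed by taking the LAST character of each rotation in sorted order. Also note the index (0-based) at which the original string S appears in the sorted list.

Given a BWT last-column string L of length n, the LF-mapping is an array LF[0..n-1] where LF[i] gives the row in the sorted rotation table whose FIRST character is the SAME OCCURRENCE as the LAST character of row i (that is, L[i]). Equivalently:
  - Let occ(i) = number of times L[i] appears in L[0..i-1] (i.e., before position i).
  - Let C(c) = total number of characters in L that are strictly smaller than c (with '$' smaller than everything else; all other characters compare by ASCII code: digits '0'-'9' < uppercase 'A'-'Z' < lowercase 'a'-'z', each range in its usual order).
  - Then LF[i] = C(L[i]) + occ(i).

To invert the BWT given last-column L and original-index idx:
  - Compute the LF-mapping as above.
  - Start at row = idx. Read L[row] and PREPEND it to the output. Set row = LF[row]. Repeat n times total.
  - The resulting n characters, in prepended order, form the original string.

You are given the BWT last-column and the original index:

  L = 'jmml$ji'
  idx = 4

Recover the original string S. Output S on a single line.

Answer: ljmimj$

Derivation:
LF mapping: 2 5 6 4 0 3 1
Walk LF starting at row 4, prepending L[row]:
  step 1: row=4, L[4]='$', prepend. Next row=LF[4]=0
  step 2: row=0, L[0]='j', prepend. Next row=LF[0]=2
  step 3: row=2, L[2]='m', prepend. Next row=LF[2]=6
  step 4: row=6, L[6]='i', prepend. Next row=LF[6]=1
  step 5: row=1, L[1]='m', prepend. Next row=LF[1]=5
  step 6: row=5, L[5]='j', prepend. Next row=LF[5]=3
  step 7: row=3, L[3]='l', prepend. Next row=LF[3]=4
Reversed output: ljmimj$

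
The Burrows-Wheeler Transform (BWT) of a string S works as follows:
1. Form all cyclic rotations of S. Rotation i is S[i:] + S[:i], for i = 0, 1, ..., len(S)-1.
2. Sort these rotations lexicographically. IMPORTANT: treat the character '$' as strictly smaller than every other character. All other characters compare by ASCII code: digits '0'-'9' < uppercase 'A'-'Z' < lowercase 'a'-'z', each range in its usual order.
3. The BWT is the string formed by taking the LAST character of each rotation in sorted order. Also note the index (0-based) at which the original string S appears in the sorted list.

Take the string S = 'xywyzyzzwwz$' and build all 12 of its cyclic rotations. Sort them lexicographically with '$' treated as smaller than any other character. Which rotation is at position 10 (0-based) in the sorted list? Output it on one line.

All 12 rotations (rotation i = S[i:]+S[:i]):
  rot[0] = xywyzyzzwwz$
  rot[1] = ywyzyzzwwz$x
  rot[2] = wyzyzzwwz$xy
  rot[3] = yzyzzwwz$xyw
  rot[4] = zyzzwwz$xywy
  rot[5] = yzzwwz$xywyz
  rot[6] = zzwwz$xywyzy
  rot[7] = zwwz$xywyzyz
  rot[8] = wwz$xywyzyzz
  rot[9] = wz$xywyzyzzw
  rot[10] = z$xywyzyzzww
  rot[11] = $xywyzyzzwwz
Sorted (with $ < everything):
  sorted[0] = $xywyzyzzwwz
  sorted[1] = wwz$xywyzyzz
  sorted[2] = wyzyzzwwz$xy
  sorted[3] = wz$xywyzyzzw
  sorted[4] = xywyzyzzwwz$
  sorted[5] = ywyzyzzwwz$x
  sorted[6] = yzyzzwwz$xyw
  sorted[7] = yzzwwz$xywyz
  sorted[8] = z$xywyzyzzww
  sorted[9] = zwwz$xywyzyz
  sorted[10] = zyzzwwz$xywy
  sorted[11] = zzwwz$xywyzy
sorted[10] = zyzzwwz$xywy

Answer: zyzzwwz$xywy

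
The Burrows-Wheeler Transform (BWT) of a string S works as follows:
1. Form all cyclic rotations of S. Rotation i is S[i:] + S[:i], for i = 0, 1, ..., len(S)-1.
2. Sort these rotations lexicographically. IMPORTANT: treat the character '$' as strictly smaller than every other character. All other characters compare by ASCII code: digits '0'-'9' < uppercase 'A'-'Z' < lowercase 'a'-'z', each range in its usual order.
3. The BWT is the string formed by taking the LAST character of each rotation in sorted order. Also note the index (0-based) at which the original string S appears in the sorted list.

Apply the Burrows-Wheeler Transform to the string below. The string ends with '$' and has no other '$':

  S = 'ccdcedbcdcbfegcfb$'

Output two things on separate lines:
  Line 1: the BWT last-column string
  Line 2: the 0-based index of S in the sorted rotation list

All 18 rotations (rotation i = S[i:]+S[:i]):
  rot[0] = ccdcedbcdcbfegcfb$
  rot[1] = cdcedbcdcbfegcfb$c
  rot[2] = dcedbcdcbfegcfb$cc
  rot[3] = cedbcdcbfegcfb$ccd
  rot[4] = edbcdcbfegcfb$ccdc
  rot[5] = dbcdcbfegcfb$ccdce
  rot[6] = bcdcbfegcfb$ccdced
  rot[7] = cdcbfegcfb$ccdcedb
  rot[8] = dcbfegcfb$ccdcedbc
  rot[9] = cbfegcfb$ccdcedbcd
  rot[10] = bfegcfb$ccdcedbcdc
  rot[11] = fegcfb$ccdcedbcdcb
  rot[12] = egcfb$ccdcedbcdcbf
  rot[13] = gcfb$ccdcedbcdcbfe
  rot[14] = cfb$ccdcedbcdcbfeg
  rot[15] = fb$ccdcedbcdcbfegc
  rot[16] = b$ccdcedbcdcbfegcf
  rot[17] = $ccdcedbcdcbfegcfb
Sorted (with $ < everything):
  sorted[0] = $ccdcedbcdcbfegcfb  (last char: 'b')
  sorted[1] = b$ccdcedbcdcbfegcf  (last char: 'f')
  sorted[2] = bcdcbfegcfb$ccdced  (last char: 'd')
  sorted[3] = bfegcfb$ccdcedbcdc  (last char: 'c')
  sorted[4] = cbfegcfb$ccdcedbcd  (last char: 'd')
  sorted[5] = ccdcedbcdcbfegcfb$  (last char: '$')
  sorted[6] = cdcbfegcfb$ccdcedb  (last char: 'b')
  sorted[7] = cdcedbcdcbfegcfb$c  (last char: 'c')
  sorted[8] = cedbcdcbfegcfb$ccd  (last char: 'd')
  sorted[9] = cfb$ccdcedbcdcbfeg  (last char: 'g')
  sorted[10] = dbcdcbfegcfb$ccdce  (last char: 'e')
  sorted[11] = dcbfegcfb$ccdcedbc  (last char: 'c')
  sorted[12] = dcedbcdcbfegcfb$cc  (last char: 'c')
  sorted[13] = edbcdcbfegcfb$ccdc  (last char: 'c')
  sorted[14] = egcfb$ccdcedbcdcbf  (last char: 'f')
  sorted[15] = fb$ccdcedbcdcbfegc  (last char: 'c')
  sorted[16] = fegcfb$ccdcedbcdcb  (last char: 'b')
  sorted[17] = gcfb$ccdcedbcdcbfe  (last char: 'e')
Last column: bfdcd$bcdgecccfcbe
Original string S is at sorted index 5

Answer: bfdcd$bcdgecccfcbe
5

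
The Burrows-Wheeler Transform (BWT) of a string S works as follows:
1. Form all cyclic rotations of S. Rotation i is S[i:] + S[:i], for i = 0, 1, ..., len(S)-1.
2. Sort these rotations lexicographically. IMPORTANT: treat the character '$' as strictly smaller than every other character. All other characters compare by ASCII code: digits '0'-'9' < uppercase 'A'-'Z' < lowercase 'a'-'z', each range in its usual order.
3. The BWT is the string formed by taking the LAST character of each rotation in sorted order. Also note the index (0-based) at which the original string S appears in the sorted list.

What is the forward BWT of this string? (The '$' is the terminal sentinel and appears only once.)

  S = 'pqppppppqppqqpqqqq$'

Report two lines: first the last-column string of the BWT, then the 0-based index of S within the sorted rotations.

Answer: qqppppq$ppqqppqqpqp
7

Derivation:
All 19 rotations (rotation i = S[i:]+S[:i]):
  rot[0] = pqppppppqppqqpqqqq$
  rot[1] = qppppppqppqqpqqqq$p
  rot[2] = ppppppqppqqpqqqq$pq
  rot[3] = pppppqppqqpqqqq$pqp
  rot[4] = ppppqppqqpqqqq$pqpp
  rot[5] = pppqppqqpqqqq$pqppp
  rot[6] = ppqppqqpqqqq$pqpppp
  rot[7] = pqppqqpqqqq$pqppppp
  rot[8] = qppqqpqqqq$pqpppppp
  rot[9] = ppqqpqqqq$pqppppppq
  rot[10] = pqqpqqqq$pqppppppqp
  rot[11] = qqpqqqq$pqppppppqpp
  rot[12] = qpqqqq$pqppppppqppq
  rot[13] = pqqqq$pqppppppqppqq
  rot[14] = qqqq$pqppppppqppqqp
  rot[15] = qqq$pqppppppqppqqpq
  rot[16] = qq$pqppppppqppqqpqq
  rot[17] = q$pqppppppqppqqpqqq
  rot[18] = $pqppppppqppqqpqqqq
Sorted (with $ < everything):
  sorted[0] = $pqppppppqppqqpqqqq  (last char: 'q')
  sorted[1] = ppppppqppqqpqqqq$pq  (last char: 'q')
  sorted[2] = pppppqppqqpqqqq$pqp  (last char: 'p')
  sorted[3] = ppppqppqqpqqqq$pqpp  (last char: 'p')
  sorted[4] = pppqppqqpqqqq$pqppp  (last char: 'p')
  sorted[5] = ppqppqqpqqqq$pqpppp  (last char: 'p')
  sorted[6] = ppqqpqqqq$pqppppppq  (last char: 'q')
  sorted[7] = pqppppppqppqqpqqqq$  (last char: '$')
  sorted[8] = pqppqqpqqqq$pqppppp  (last char: 'p')
  sorted[9] = pqqpqqqq$pqppppppqp  (last char: 'p')
  sorted[10] = pqqqq$pqppppppqppqq  (last char: 'q')
  sorted[11] = q$pqppppppqppqqpqqq  (last char: 'q')
  sorted[12] = qppppppqppqqpqqqq$p  (last char: 'p')
  sorted[13] = qppqqpqqqq$pqpppppp  (last char: 'p')
  sorted[14] = qpqqqq$pqppppppqppq  (last char: 'q')
  sorted[15] = qq$pqppppppqppqqpqq  (last char: 'q')
  sorted[16] = qqpqqqq$pqppppppqpp  (last char: 'p')
  sorted[17] = qqq$pqppppppqppqqpq  (last char: 'q')
  sorted[18] = qqqq$pqppppppqppqqp  (last char: 'p')
Last column: qqppppq$ppqqppqqpqp
Original string S is at sorted index 7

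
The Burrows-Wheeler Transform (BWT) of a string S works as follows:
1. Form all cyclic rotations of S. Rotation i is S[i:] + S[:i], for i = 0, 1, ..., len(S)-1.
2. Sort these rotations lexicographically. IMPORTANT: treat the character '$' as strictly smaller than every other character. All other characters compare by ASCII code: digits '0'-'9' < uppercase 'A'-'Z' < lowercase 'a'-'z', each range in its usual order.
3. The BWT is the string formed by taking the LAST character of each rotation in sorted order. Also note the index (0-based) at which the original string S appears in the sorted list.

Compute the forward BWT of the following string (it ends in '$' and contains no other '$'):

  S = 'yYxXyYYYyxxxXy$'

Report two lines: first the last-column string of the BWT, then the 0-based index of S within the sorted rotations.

Answer: yxxyYyYxYxyXX$Y
13

Derivation:
All 15 rotations (rotation i = S[i:]+S[:i]):
  rot[0] = yYxXyYYYyxxxXy$
  rot[1] = YxXyYYYyxxxXy$y
  rot[2] = xXyYYYyxxxXy$yY
  rot[3] = XyYYYyxxxXy$yYx
  rot[4] = yYYYyxxxXy$yYxX
  rot[5] = YYYyxxxXy$yYxXy
  rot[6] = YYyxxxXy$yYxXyY
  rot[7] = YyxxxXy$yYxXyYY
  rot[8] = yxxxXy$yYxXyYYY
  rot[9] = xxxXy$yYxXyYYYy
  rot[10] = xxXy$yYxXyYYYyx
  rot[11] = xXy$yYxXyYYYyxx
  rot[12] = Xy$yYxXyYYYyxxx
  rot[13] = y$yYxXyYYYyxxxX
  rot[14] = $yYxXyYYYyxxxXy
Sorted (with $ < everything):
  sorted[0] = $yYxXyYYYyxxxXy  (last char: 'y')
  sorted[1] = Xy$yYxXyYYYyxxx  (last char: 'x')
  sorted[2] = XyYYYyxxxXy$yYx  (last char: 'x')
  sorted[3] = YYYyxxxXy$yYxXy  (last char: 'y')
  sorted[4] = YYyxxxXy$yYxXyY  (last char: 'Y')
  sorted[5] = YxXyYYYyxxxXy$y  (last char: 'y')
  sorted[6] = YyxxxXy$yYxXyYY  (last char: 'Y')
  sorted[7] = xXy$yYxXyYYYyxx  (last char: 'x')
  sorted[8] = xXyYYYyxxxXy$yY  (last char: 'Y')
  sorted[9] = xxXy$yYxXyYYYyx  (last char: 'x')
  sorted[10] = xxxXy$yYxXyYYYy  (last char: 'y')
  sorted[11] = y$yYxXyYYYyxxxX  (last char: 'X')
  sorted[12] = yYYYyxxxXy$yYxX  (last char: 'X')
  sorted[13] = yYxXyYYYyxxxXy$  (last char: '$')
  sorted[14] = yxxxXy$yYxXyYYY  (last char: 'Y')
Last column: yxxyYyYxYxyXX$Y
Original string S is at sorted index 13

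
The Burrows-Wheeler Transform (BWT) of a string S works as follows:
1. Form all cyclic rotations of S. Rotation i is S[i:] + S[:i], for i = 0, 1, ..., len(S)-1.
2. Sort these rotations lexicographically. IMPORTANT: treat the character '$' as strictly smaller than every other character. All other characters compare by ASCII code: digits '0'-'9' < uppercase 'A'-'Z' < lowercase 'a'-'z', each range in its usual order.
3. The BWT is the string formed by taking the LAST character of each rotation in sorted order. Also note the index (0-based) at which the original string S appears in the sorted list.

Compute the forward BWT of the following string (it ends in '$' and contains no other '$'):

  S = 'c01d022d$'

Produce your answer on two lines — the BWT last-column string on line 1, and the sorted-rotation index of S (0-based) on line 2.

Answer: dcd002$21
6

Derivation:
All 9 rotations (rotation i = S[i:]+S[:i]):
  rot[0] = c01d022d$
  rot[1] = 01d022d$c
  rot[2] = 1d022d$c0
  rot[3] = d022d$c01
  rot[4] = 022d$c01d
  rot[5] = 22d$c01d0
  rot[6] = 2d$c01d02
  rot[7] = d$c01d022
  rot[8] = $c01d022d
Sorted (with $ < everything):
  sorted[0] = $c01d022d  (last char: 'd')
  sorted[1] = 01d022d$c  (last char: 'c')
  sorted[2] = 022d$c01d  (last char: 'd')
  sorted[3] = 1d022d$c0  (last char: '0')
  sorted[4] = 22d$c01d0  (last char: '0')
  sorted[5] = 2d$c01d02  (last char: '2')
  sorted[6] = c01d022d$  (last char: '$')
  sorted[7] = d$c01d022  (last char: '2')
  sorted[8] = d022d$c01  (last char: '1')
Last column: dcd002$21
Original string S is at sorted index 6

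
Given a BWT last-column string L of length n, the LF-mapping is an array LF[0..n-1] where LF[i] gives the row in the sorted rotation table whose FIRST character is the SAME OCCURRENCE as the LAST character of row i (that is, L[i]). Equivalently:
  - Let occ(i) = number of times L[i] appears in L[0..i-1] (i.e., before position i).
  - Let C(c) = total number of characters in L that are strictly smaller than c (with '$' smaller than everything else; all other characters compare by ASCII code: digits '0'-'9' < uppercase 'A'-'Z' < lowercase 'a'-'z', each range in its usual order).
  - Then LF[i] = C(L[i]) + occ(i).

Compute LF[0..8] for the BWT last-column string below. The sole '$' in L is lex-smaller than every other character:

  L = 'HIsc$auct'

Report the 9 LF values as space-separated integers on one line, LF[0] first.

Answer: 1 2 6 4 0 3 8 5 7

Derivation:
Char counts: '$':1, 'H':1, 'I':1, 'a':1, 'c':2, 's':1, 't':1, 'u':1
C (first-col start): C('$')=0, C('H')=1, C('I')=2, C('a')=3, C('c')=4, C('s')=6, C('t')=7, C('u')=8
L[0]='H': occ=0, LF[0]=C('H')+0=1+0=1
L[1]='I': occ=0, LF[1]=C('I')+0=2+0=2
L[2]='s': occ=0, LF[2]=C('s')+0=6+0=6
L[3]='c': occ=0, LF[3]=C('c')+0=4+0=4
L[4]='$': occ=0, LF[4]=C('$')+0=0+0=0
L[5]='a': occ=0, LF[5]=C('a')+0=3+0=3
L[6]='u': occ=0, LF[6]=C('u')+0=8+0=8
L[7]='c': occ=1, LF[7]=C('c')+1=4+1=5
L[8]='t': occ=0, LF[8]=C('t')+0=7+0=7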